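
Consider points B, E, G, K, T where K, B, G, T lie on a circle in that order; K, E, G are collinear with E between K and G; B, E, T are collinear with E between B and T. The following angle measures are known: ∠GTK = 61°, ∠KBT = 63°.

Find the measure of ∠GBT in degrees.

∠GBT = 56°

1. ∠KGT = 63°  [same arc KT]
2. ∠GKT = 56°  [△KGT]
3. ∠GBT = 56°  [same arc GT]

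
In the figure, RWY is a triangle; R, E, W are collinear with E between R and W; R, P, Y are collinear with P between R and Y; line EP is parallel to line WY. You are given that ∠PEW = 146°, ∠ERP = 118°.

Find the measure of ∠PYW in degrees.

∠PYW = 28°

1. ∠PER = 34°  [linear pair at E on RW]
2. ∠EPR = 28°  [△REP]
3. ∠EPY = 152°  [linear pair at P on RY]
4. ∠PYW = 28°  [EP∥WY, co-interior at Y–P]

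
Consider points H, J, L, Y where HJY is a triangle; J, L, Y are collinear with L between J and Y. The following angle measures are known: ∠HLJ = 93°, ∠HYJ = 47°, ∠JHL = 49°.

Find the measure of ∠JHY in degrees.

1. ∠HJL = 38°  [△HJL]
2. ∠HJY = 38°  [L on ray JY]
3. ∠JHY = 95°  [△HJY]

∠JHY = 95°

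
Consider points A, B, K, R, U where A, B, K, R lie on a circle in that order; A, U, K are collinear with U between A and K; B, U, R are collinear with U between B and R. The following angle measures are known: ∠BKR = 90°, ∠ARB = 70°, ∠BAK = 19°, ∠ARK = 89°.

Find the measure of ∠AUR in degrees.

∠AUR = 39°

1. ∠BAR = 90°  [cyclic ABKR, opposite ∠A+∠K]
2. ∠ABR = 20°  [△ABR]
3. ∠BRK = 19°  [same arc BK]
4. ∠AKR = 20°  [same arc AR]
5. ∠KUR = 141°  [△KUR]
6. ∠AUR = 39°  [linear pair at U on AK]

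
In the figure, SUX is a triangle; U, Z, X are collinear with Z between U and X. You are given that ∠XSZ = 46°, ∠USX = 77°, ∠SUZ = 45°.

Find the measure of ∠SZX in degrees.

∠SZX = 76°

1. ∠SUX = 45°  [Z on ray UX]
2. ∠SXU = 58°  [△SUX]
3. ∠SXZ = 58°  [Z on ray XU]
4. ∠SZX = 76°  [△SZX]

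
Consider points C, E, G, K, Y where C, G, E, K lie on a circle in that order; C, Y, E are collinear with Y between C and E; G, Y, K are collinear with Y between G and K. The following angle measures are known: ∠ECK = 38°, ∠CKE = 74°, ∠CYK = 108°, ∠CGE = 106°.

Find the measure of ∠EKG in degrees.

∠EKG = 40°

1. ∠CEK = 68°  [△CEK]
2. ∠EYK = 72°  [linear pair at Y on CE]
3. ∠EKG = 40°  [△EYK]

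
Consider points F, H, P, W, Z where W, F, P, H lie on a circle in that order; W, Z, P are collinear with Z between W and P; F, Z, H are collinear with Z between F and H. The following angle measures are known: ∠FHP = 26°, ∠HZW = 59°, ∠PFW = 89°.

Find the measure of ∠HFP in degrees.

∠HFP = 56°

1. ∠FWP = 26°  [same arc FP]
2. ∠FZP = 59°  [vertical angles at Z]
3. ∠FPW = 65°  [△WFP]
4. ∠HFP = 56°  [△FZP]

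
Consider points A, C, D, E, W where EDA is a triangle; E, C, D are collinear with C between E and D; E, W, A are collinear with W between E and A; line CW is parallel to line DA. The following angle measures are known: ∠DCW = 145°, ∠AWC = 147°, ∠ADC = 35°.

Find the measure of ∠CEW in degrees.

1. ∠ECW = 35°  [linear pair at C on ED]
2. ∠CWE = 33°  [linear pair at W on EA]
3. ∠CEW = 112°  [△ECW]

∠CEW = 112°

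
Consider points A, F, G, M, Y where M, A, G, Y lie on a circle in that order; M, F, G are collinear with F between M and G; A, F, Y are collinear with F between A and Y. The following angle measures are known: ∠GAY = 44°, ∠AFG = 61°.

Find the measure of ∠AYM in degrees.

∠AYM = 75°

1. ∠GMY = 44°  [same arc GY]
2. ∠MFY = 61°  [vertical angles at F]
3. ∠AYM = 75°  [△MFY]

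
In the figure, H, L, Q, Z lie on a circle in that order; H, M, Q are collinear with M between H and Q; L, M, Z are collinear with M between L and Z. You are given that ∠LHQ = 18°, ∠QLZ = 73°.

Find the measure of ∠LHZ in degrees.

1. ∠LZQ = 18°  [same arc LQ]
2. ∠LQZ = 89°  [△LQZ]
3. ∠LHZ = 91°  [cyclic HLQZ, opposite ∠H+∠Q]

∠LHZ = 91°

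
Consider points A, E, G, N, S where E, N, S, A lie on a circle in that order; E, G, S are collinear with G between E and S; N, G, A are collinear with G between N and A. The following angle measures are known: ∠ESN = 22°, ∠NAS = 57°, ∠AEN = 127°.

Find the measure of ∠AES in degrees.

1. ∠ASN = 53°  [cyclic ENSA, opposite ∠E+∠S]
2. ∠ANS = 70°  [△NSA]
3. ∠AES = 70°  [same arc SA]

∠AES = 70°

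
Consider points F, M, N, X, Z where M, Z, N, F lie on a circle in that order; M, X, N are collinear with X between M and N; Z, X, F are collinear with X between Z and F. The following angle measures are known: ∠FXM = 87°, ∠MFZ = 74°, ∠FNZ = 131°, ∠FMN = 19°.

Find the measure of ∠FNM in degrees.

∠FNM = 57°

1. ∠FMZ = 49°  [cyclic MZNF, opposite ∠M+∠N]
2. ∠FZM = 57°  [△MZF]
3. ∠FNM = 57°  [same arc MF]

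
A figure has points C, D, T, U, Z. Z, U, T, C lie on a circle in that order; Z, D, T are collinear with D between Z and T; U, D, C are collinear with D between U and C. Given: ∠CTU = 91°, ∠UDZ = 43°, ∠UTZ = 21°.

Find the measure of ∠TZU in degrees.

1. ∠CZU = 89°  [cyclic ZUTC, opposite ∠Z+∠T]
2. ∠UCZ = 21°  [same arc ZU]
3. ∠CUZ = 70°  [△ZUC]
4. ∠TZU = 67°  [△ZDU]

∠TZU = 67°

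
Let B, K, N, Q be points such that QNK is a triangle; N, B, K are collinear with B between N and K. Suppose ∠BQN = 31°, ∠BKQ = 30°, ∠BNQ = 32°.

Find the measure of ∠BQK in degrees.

∠BQK = 87°

1. ∠NBQ = 117°  [△QNB]
2. ∠KBQ = 63°  [linear pair at B on NK]
3. ∠BQK = 87°  [△QBK]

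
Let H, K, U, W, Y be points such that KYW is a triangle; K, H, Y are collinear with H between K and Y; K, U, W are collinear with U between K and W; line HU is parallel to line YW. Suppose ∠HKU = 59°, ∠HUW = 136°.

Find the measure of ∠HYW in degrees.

∠HYW = 77°

1. ∠HUK = 44°  [linear pair at U on KW]
2. ∠KHU = 77°  [△KHU]
3. ∠UHY = 103°  [linear pair at H on KY]
4. ∠HYW = 77°  [HU∥YW, co-interior at Y–H]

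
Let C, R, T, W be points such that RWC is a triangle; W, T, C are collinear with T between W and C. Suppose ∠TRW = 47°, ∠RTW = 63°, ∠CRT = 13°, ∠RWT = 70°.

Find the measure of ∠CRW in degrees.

1. ∠CTR = 117°  [linear pair at T on WC]
2. ∠RCT = 50°  [△RTC]
3. ∠CWR = 70°  [T on ray WC]
4. ∠RCW = 50°  [T on ray CW]
5. ∠CRW = 60°  [△RWC]

∠CRW = 60°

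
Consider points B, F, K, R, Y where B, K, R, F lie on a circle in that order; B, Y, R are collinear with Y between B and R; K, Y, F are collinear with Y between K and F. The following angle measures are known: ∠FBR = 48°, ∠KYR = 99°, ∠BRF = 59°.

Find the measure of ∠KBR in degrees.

1. ∠BYK = 81°  [linear pair at Y on BR]
2. ∠BKF = 59°  [same arc BF]
3. ∠KBR = 40°  [△BYK]

∠KBR = 40°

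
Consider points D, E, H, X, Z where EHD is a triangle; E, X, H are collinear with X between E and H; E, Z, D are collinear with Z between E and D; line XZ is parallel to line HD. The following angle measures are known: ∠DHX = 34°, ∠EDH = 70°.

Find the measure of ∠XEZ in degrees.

∠XEZ = 76°

1. ∠DHE = 34°  [X on ray HE]
2. ∠DEH = 76°  [△EHD]
3. ∠XEZ = 76°  [X on EH, Z on ED]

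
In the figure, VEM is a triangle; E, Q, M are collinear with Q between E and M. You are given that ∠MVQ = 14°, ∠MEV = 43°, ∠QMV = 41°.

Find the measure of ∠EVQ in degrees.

1. ∠MQV = 125°  [△VQM]
2. ∠QEV = 43°  [Q on ray EM]
3. ∠EQV = 55°  [linear pair at Q on EM]
4. ∠EVQ = 82°  [△VEQ]

∠EVQ = 82°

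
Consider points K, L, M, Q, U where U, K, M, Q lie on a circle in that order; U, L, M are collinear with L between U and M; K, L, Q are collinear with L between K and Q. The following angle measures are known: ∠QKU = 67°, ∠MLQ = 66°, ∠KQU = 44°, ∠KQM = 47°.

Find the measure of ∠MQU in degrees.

∠MQU = 91°

1. ∠QMU = 67°  [same arc UQ]
2. ∠QLU = 114°  [linear pair at L on UM]
3. ∠MUQ = 22°  [△ULQ]
4. ∠MQU = 91°  [△UMQ]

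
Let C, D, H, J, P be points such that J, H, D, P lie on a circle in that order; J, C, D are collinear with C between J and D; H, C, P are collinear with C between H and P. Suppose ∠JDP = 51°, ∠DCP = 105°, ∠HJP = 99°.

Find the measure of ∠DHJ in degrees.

1. ∠JHP = 51°  [same arc JP]
2. ∠HCJ = 105°  [vertical angles at C]
3. ∠HPJ = 30°  [△JHP]
4. ∠DJH = 24°  [△JCH]
5. ∠HDJ = 30°  [same arc JH]
6. ∠DHJ = 126°  [△JHD]

∠DHJ = 126°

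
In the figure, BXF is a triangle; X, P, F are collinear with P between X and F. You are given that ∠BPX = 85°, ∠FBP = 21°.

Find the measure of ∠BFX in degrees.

1. ∠BPF = 95°  [linear pair at P on XF]
2. ∠BFP = 64°  [△BPF]
3. ∠BFX = 64°  [P on ray FX]

∠BFX = 64°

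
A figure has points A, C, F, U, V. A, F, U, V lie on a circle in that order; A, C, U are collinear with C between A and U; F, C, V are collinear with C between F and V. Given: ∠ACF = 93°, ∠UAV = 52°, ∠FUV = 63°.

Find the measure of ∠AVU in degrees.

∠AVU = 106°

1. ∠UCV = 93°  [vertical angles at C]
2. ∠UFV = 52°  [same arc UV]
3. ∠FVU = 65°  [△FUV]
4. ∠AUV = 22°  [△UCV]
5. ∠AVU = 106°  [△AUV]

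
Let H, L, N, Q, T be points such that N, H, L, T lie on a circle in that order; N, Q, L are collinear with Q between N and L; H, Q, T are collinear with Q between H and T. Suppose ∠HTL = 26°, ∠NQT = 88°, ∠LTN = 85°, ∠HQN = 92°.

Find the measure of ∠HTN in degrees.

1. ∠HNL = 26°  [same arc HL]
2. ∠LHN = 95°  [cyclic NHLT, opposite ∠H+∠T]
3. ∠HLN = 59°  [△NHL]
4. ∠HTN = 59°  [same arc NH]

∠HTN = 59°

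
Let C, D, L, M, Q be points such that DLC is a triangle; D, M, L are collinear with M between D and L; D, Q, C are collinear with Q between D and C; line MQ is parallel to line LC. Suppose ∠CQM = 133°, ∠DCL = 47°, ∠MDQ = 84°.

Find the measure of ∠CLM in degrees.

1. ∠DQM = 47°  [linear pair at Q on DC]
2. ∠DMQ = 49°  [△DMQ]
3. ∠LMQ = 131°  [linear pair at M on DL]
4. ∠CLM = 49°  [MQ∥LC, co-interior at L–M]

∠CLM = 49°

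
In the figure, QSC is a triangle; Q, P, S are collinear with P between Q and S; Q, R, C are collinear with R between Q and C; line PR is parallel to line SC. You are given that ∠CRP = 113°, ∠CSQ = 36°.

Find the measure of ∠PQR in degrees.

∠PQR = 77°

1. ∠PRQ = 67°  [linear pair at R on QC]
2. ∠QPR = 36°  [PR∥SC, corresponding at P]
3. ∠PQR = 77°  [△QPR]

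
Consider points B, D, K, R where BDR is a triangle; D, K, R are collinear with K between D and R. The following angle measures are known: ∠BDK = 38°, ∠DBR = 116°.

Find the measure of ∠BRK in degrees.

∠BRK = 26°

1. ∠BDR = 38°  [K on ray DR]
2. ∠BRD = 26°  [△BDR]
3. ∠BRK = 26°  [K on ray RD]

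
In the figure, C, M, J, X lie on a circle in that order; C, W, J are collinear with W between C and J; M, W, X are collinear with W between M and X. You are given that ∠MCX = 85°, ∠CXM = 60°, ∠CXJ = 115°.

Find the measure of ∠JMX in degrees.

1. ∠CMX = 35°  [△CMX]
2. ∠CJX = 35°  [same arc CX]
3. ∠JCX = 30°  [△CJX]
4. ∠JMX = 30°  [same arc JX]

∠JMX = 30°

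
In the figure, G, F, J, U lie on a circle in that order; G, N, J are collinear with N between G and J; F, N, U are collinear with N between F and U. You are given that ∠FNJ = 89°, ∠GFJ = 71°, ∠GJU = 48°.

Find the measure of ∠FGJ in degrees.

∠FGJ = 41°

1. ∠FNG = 91°  [linear pair at N on GJ]
2. ∠GFU = 48°  [same arc GU]
3. ∠FGJ = 41°  [△GNF]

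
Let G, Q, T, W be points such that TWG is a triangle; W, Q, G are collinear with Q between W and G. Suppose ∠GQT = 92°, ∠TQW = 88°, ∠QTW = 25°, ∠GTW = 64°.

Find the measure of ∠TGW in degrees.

∠TGW = 49°

1. ∠QWT = 67°  [△TWQ]
2. ∠GWT = 67°  [Q on ray WG]
3. ∠TGW = 49°  [△TWG]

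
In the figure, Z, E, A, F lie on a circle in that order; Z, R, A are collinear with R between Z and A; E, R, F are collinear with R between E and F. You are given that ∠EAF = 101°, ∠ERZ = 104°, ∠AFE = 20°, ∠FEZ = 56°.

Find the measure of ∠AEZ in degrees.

∠AEZ = 115°

1. ∠AEF = 59°  [△EAF]
2. ∠ARE = 76°  [linear pair at R on ZA]
3. ∠AZE = 20°  [△ZRE]
4. ∠EAZ = 45°  [△ERA]
5. ∠AEZ = 115°  [△ZEA]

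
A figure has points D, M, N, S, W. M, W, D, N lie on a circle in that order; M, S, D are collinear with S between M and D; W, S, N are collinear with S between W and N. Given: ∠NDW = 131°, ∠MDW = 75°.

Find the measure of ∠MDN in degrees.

∠MDN = 56°

1. ∠NMW = 49°  [cyclic MWDN, opposite ∠M+∠D]
2. ∠MNW = 75°  [same arc MW]
3. ∠MWN = 56°  [△MWN]
4. ∠MDN = 56°  [same arc MN]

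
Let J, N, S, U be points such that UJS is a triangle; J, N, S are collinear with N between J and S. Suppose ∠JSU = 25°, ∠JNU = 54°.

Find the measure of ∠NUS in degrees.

∠NUS = 29°

1. ∠NSU = 25°  [N on ray SJ]
2. ∠SNU = 126°  [linear pair at N on JS]
3. ∠NUS = 29°  [△UNS]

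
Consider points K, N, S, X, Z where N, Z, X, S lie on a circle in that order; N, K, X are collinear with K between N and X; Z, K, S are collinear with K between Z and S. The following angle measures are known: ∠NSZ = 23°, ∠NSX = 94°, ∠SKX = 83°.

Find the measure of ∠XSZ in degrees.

∠XSZ = 71°

1. ∠NXZ = 23°  [same arc NZ]
2. ∠NZX = 86°  [cyclic NZXS, opposite ∠Z+∠S]
3. ∠XNZ = 71°  [△NZX]
4. ∠XSZ = 71°  [same arc ZX]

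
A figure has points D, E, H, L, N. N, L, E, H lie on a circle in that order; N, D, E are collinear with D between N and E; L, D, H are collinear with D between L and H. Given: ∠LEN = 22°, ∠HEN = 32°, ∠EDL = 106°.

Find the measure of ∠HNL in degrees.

1. ∠LHN = 22°  [same arc NL]
2. ∠HLN = 32°  [same arc NH]
3. ∠HNL = 126°  [△NLH]

∠HNL = 126°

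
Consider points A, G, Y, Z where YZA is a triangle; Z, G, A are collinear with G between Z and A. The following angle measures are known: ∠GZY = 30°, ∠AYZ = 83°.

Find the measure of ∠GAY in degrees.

∠GAY = 67°

1. ∠AZY = 30°  [G on ray ZA]
2. ∠YAZ = 67°  [△YZA]
3. ∠GAY = 67°  [G on ray AZ]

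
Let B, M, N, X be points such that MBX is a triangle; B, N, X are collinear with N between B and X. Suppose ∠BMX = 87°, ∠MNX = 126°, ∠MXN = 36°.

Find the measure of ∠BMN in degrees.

1. ∠BNM = 54°  [linear pair at N on BX]
2. ∠BXM = 36°  [N on ray XB]
3. ∠MBX = 57°  [△MBX]
4. ∠MBN = 57°  [N on ray BX]
5. ∠BMN = 69°  [△MBN]

∠BMN = 69°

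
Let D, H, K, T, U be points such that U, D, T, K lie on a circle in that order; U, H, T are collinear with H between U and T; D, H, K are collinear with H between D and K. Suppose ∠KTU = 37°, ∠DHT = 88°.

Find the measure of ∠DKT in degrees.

1. ∠KDU = 37°  [same arc UK]
2. ∠DHU = 92°  [linear pair at H on UT]
3. ∠DUT = 51°  [△UHD]
4. ∠DKT = 51°  [same arc DT]

∠DKT = 51°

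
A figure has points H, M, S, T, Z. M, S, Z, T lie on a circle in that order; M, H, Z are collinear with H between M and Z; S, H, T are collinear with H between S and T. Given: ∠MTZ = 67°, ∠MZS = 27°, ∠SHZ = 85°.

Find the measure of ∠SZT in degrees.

1. ∠MSZ = 113°  [cyclic MSZT, opposite ∠S+∠T]
2. ∠SMZ = 40°  [△MSZ]
3. ∠TSZ = 68°  [△SHZ]
4. ∠STZ = 40°  [same arc SZ]
5. ∠SZT = 72°  [△SZT]

∠SZT = 72°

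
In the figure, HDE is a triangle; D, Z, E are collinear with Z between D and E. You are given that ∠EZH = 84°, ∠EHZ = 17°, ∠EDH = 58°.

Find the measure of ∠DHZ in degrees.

1. ∠DZH = 96°  [linear pair at Z on DE]
2. ∠HDZ = 58°  [Z on ray DE]
3. ∠DHZ = 26°  [△HDZ]

∠DHZ = 26°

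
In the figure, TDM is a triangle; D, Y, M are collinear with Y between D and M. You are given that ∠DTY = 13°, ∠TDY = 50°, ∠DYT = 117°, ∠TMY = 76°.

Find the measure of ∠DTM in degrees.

∠DTM = 54°

1. ∠MDT = 50°  [Y on ray DM]
2. ∠DMT = 76°  [Y on ray MD]
3. ∠DTM = 54°  [△TDM]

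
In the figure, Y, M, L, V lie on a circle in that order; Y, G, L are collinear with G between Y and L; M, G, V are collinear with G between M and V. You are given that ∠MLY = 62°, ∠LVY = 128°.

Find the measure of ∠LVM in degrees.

∠LVM = 66°

1. ∠LMY = 52°  [cyclic YMLV, opposite ∠M+∠V]
2. ∠LYM = 66°  [△YML]
3. ∠LVM = 66°  [same arc ML]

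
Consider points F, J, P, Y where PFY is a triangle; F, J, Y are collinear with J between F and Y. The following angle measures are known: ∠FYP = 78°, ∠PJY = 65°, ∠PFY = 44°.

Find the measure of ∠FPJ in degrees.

1. ∠FJP = 115°  [linear pair at J on FY]
2. ∠JFP = 44°  [J on ray FY]
3. ∠FPJ = 21°  [△PFJ]

∠FPJ = 21°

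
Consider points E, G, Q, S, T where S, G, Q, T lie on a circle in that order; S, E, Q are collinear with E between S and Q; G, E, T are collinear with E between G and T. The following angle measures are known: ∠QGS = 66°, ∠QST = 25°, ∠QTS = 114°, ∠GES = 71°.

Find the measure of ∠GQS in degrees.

1. ∠QGT = 25°  [same arc QT]
2. ∠GEQ = 109°  [linear pair at E on SQ]
3. ∠GQS = 46°  [△GEQ]

∠GQS = 46°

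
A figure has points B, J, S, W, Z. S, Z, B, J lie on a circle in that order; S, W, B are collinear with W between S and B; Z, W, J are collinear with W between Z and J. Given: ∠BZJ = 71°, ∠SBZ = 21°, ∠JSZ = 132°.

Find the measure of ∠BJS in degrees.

∠BJS = 82°

1. ∠BSJ = 71°  [same arc BJ]
2. ∠SJZ = 21°  [same arc SZ]
3. ∠JZS = 27°  [△SZJ]
4. ∠JBS = 27°  [same arc SJ]
5. ∠BJS = 82°  [△SBJ]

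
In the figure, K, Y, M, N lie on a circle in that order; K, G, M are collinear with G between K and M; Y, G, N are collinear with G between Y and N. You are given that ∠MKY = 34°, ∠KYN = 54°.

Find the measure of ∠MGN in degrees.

∠MGN = 92°

1. ∠MNY = 34°  [same arc YM]
2. ∠KMN = 54°  [same arc KN]
3. ∠MGN = 92°  [△MGN]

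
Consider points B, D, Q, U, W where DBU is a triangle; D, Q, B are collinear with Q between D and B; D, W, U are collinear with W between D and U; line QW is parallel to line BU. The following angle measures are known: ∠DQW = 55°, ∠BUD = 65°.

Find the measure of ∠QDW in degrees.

∠QDW = 60°

1. ∠DBU = 55°  [QW∥BU, corresponding at Q]
2. ∠BDU = 60°  [△DBU]
3. ∠QDW = 60°  [Q on DB, W on DU]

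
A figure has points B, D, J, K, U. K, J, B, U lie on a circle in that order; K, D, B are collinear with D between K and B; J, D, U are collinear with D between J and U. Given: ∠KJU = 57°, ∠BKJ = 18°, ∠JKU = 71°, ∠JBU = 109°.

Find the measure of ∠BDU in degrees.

1. ∠KBU = 57°  [same arc KU]
2. ∠BUJ = 18°  [same arc JB]
3. ∠BDU = 105°  [△BDU]

∠BDU = 105°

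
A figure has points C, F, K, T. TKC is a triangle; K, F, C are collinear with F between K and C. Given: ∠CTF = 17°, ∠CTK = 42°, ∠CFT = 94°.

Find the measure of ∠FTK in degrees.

∠FTK = 25°

1. ∠FCT = 69°  [△TFC]
2. ∠KFT = 86°  [linear pair at F on KC]
3. ∠KCT = 69°  [F on ray CK]
4. ∠CKT = 69°  [△TKC]
5. ∠FKT = 69°  [F on ray KC]
6. ∠FTK = 25°  [△TKF]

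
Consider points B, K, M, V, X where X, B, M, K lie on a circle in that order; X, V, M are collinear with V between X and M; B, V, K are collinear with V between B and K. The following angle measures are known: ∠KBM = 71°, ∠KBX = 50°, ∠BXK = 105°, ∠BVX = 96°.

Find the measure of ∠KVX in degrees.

1. ∠KXM = 71°  [same arc MK]
2. ∠BKX = 25°  [△XBK]
3. ∠KVX = 84°  [△XVK]

∠KVX = 84°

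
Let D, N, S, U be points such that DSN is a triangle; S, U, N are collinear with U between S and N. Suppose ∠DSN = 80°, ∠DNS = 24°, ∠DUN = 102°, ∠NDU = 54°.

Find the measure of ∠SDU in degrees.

∠SDU = 22°

1. ∠DSU = 80°  [U on ray SN]
2. ∠DUS = 78°  [linear pair at U on SN]
3. ∠SDU = 22°  [△DSU]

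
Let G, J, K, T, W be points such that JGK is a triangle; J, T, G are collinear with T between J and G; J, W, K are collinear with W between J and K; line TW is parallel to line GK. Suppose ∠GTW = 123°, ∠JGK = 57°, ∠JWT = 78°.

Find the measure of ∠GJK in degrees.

1. ∠JTW = 57°  [linear pair at T on JG]
2. ∠TJW = 45°  [△JTW]
3. ∠GJK = 45°  [T on JG, W on JK]

∠GJK = 45°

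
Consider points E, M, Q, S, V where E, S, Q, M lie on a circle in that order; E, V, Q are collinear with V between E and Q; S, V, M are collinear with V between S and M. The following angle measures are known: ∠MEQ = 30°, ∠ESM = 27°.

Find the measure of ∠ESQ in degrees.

1. ∠EQM = 27°  [same arc EM]
2. ∠EMQ = 123°  [△EQM]
3. ∠ESQ = 57°  [cyclic ESQM, opposite ∠S+∠M]

∠ESQ = 57°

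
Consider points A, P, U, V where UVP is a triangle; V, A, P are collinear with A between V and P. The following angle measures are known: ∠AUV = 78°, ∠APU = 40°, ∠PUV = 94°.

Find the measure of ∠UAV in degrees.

1. ∠UPV = 40°  [A on ray PV]
2. ∠PVU = 46°  [△UVP]
3. ∠AVU = 46°  [A on ray VP]
4. ∠UAV = 56°  [△UVA]

∠UAV = 56°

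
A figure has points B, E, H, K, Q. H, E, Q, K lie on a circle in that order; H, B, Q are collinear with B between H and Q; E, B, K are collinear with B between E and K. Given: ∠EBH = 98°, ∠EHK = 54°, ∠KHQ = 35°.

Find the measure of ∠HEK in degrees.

∠HEK = 63°

1. ∠KBQ = 98°  [vertical angles at B]
2. ∠HBK = 82°  [linear pair at B on HQ]
3. ∠EKH = 63°  [△HBK]
4. ∠HEK = 63°  [△HEK]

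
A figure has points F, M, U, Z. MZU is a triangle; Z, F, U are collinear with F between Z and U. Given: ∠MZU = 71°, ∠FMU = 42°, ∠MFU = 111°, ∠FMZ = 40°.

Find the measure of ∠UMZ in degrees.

1. ∠FUM = 27°  [△MFU]
2. ∠MUZ = 27°  [F on ray UZ]
3. ∠UMZ = 82°  [△MZU]

∠UMZ = 82°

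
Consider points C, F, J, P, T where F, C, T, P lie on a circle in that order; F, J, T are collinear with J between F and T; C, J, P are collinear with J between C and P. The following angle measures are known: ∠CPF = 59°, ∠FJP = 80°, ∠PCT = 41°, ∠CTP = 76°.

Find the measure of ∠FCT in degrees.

1. ∠CTF = 59°  [same arc FC]
2. ∠CPT = 63°  [△CTP]
3. ∠CFT = 63°  [same arc CT]
4. ∠FCT = 58°  [△FCT]

∠FCT = 58°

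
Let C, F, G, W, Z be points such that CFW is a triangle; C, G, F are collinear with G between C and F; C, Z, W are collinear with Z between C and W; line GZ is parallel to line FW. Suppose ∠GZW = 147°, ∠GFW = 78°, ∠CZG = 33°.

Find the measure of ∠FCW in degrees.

1. ∠CFW = 78°  [G on ray FC]
2. ∠CWF = 33°  [GZ∥FW, corresponding at Z]
3. ∠FCW = 69°  [△CFW]

∠FCW = 69°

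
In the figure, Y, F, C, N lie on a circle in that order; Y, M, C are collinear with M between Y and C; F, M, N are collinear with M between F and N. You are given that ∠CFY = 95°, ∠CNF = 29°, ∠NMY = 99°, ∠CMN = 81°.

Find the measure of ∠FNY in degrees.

1. ∠CNY = 85°  [cyclic YFCN, opposite ∠F+∠N]
2. ∠NCY = 70°  [△CMN]
3. ∠CYN = 25°  [△YCN]
4. ∠FNY = 56°  [△YMN]

∠FNY = 56°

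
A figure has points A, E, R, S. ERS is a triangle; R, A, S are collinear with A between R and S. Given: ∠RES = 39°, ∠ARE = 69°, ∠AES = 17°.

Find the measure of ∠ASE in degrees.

∠ASE = 72°

1. ∠ERS = 69°  [A on ray RS]
2. ∠ESR = 72°  [△ERS]
3. ∠ASE = 72°  [A on ray SR]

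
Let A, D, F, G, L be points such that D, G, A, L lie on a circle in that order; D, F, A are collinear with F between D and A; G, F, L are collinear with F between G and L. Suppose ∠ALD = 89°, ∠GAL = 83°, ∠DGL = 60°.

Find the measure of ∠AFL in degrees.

1. ∠GDL = 97°  [cyclic DGAL, opposite ∠D+∠A]
2. ∠DAL = 60°  [same arc DL]
3. ∠DLG = 23°  [△DGL]
4. ∠ADL = 31°  [△DAL]
5. ∠DFL = 126°  [△DFL]
6. ∠AFL = 54°  [linear pair at F on DA]

∠AFL = 54°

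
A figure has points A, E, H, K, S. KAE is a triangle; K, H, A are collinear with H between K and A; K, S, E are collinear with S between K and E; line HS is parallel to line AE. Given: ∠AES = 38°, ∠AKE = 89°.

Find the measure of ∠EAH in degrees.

∠EAH = 53°

1. ∠AEK = 38°  [S on ray EK]
2. ∠EAK = 53°  [△KAE]
3. ∠EAH = 53°  [H on ray AK]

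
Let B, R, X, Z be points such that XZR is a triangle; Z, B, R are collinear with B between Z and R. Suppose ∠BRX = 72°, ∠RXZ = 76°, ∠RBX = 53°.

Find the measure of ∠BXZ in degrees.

1. ∠XRZ = 72°  [B on ray RZ]
2. ∠RZX = 32°  [△XZR]
3. ∠XBZ = 127°  [linear pair at B on ZR]
4. ∠BZX = 32°  [B on ray ZR]
5. ∠BXZ = 21°  [△XZB]

∠BXZ = 21°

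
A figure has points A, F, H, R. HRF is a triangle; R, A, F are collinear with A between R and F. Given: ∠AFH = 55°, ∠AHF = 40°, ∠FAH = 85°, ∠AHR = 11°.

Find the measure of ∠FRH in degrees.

1. ∠HAR = 95°  [linear pair at A on RF]
2. ∠ARH = 74°  [△HRA]
3. ∠FRH = 74°  [A on ray RF]

∠FRH = 74°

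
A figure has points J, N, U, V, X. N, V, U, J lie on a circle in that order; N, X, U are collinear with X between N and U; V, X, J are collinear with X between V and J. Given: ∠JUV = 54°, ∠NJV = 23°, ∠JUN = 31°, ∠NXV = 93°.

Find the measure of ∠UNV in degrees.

1. ∠JNV = 126°  [cyclic NVUJ, opposite ∠N+∠U]
2. ∠JVN = 31°  [△NVJ]
3. ∠UNV = 56°  [△NXV]

∠UNV = 56°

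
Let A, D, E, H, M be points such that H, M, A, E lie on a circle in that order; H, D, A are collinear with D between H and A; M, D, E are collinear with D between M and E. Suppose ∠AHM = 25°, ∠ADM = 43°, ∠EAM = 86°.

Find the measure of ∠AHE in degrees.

∠AHE = 69°

1. ∠AEM = 25°  [same arc MA]
2. ∠AME = 69°  [△MAE]
3. ∠AHE = 69°  [same arc AE]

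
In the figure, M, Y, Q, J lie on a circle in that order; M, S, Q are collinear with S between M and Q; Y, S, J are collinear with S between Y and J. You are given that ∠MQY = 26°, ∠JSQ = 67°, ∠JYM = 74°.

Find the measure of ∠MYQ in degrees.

∠MYQ = 115°

1. ∠MSY = 67°  [vertical angles at S]
2. ∠QMY = 39°  [△MSY]
3. ∠MYQ = 115°  [△MYQ]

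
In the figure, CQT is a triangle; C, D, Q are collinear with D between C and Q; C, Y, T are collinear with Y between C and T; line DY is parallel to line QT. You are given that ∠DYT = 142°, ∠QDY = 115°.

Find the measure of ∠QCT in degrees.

1. ∠CYD = 38°  [linear pair at Y on CT]
2. ∠CDY = 65°  [linear pair at D on CQ]
3. ∠DCY = 77°  [△CDY]
4. ∠QCT = 77°  [D on CQ, Y on CT]

∠QCT = 77°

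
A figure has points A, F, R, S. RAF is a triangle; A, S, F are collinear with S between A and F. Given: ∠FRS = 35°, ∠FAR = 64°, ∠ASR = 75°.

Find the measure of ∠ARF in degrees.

1. ∠FSR = 105°  [linear pair at S on AF]
2. ∠RFS = 40°  [△RSF]
3. ∠AFR = 40°  [S on ray FA]
4. ∠ARF = 76°  [△RAF]

∠ARF = 76°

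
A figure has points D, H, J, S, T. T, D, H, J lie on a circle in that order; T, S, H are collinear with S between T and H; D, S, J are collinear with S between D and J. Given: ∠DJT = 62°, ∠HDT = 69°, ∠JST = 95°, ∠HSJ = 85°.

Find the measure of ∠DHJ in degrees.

∠DHJ = 108°

1. ∠DHT = 62°  [same arc TD]
2. ∠DTH = 49°  [△TDH]
3. ∠DSH = 95°  [vertical angles at S]
4. ∠HDJ = 23°  [△DSH]
5. ∠DJH = 49°  [same arc DH]
6. ∠DHJ = 108°  [△DHJ]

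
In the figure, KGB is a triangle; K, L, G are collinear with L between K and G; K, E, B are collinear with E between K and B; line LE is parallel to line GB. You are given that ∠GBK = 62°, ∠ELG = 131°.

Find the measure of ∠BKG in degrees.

∠BKG = 69°

1. ∠KEL = 62°  [LE∥GB, corresponding at E]
2. ∠ELK = 49°  [linear pair at L on KG]
3. ∠EKL = 69°  [△KLE]
4. ∠BKG = 69°  [L on KG, E on KB]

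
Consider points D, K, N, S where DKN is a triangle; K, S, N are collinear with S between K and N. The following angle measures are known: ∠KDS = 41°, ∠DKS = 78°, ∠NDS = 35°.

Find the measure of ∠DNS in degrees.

1. ∠DSK = 61°  [△DKS]
2. ∠DSN = 119°  [linear pair at S on KN]
3. ∠DNS = 26°  [△DSN]

∠DNS = 26°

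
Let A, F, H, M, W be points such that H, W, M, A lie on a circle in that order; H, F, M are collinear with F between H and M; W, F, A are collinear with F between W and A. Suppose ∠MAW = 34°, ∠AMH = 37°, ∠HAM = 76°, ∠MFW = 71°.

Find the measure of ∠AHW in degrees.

1. ∠AWH = 37°  [same arc HA]
2. ∠AHM = 67°  [△HMA]
3. ∠AFH = 71°  [vertical angles at F]
4. ∠HAW = 42°  [△HFA]
5. ∠AHW = 101°  [△HWA]

∠AHW = 101°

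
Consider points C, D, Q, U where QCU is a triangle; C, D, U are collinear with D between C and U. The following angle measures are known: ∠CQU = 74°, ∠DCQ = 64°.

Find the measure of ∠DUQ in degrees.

1. ∠QCU = 64°  [D on ray CU]
2. ∠CUQ = 42°  [△QCU]
3. ∠DUQ = 42°  [D on ray UC]

∠DUQ = 42°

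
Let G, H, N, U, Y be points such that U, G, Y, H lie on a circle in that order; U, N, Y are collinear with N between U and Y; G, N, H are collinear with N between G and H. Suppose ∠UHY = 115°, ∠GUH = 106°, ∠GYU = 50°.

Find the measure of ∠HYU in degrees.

1. ∠GHU = 50°  [same arc UG]
2. ∠HGU = 24°  [△UGH]
3. ∠HYU = 24°  [same arc UH]

∠HYU = 24°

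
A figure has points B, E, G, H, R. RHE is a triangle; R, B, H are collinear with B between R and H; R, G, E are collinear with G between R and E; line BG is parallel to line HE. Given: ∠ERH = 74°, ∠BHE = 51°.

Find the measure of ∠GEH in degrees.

1. ∠EHR = 51°  [B on ray HR]
2. ∠HER = 55°  [△RHE]
3. ∠GEH = 55°  [G on ray ER]

∠GEH = 55°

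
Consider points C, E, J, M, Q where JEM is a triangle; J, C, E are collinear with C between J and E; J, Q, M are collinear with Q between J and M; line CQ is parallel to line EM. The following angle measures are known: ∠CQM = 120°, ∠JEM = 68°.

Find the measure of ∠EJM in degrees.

1. ∠CQJ = 60°  [linear pair at Q on JM]
2. ∠JCQ = 68°  [CQ∥EM, corresponding at C]
3. ∠CJQ = 52°  [△JCQ]
4. ∠EJM = 52°  [C on JE, Q on JM]

∠EJM = 52°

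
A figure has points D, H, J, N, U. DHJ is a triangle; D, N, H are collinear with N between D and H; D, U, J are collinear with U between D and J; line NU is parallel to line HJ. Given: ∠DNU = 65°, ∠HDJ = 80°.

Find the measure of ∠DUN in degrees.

1. ∠DHJ = 65°  [NU∥HJ, corresponding at N]
2. ∠DJH = 35°  [△DHJ]
3. ∠DUN = 35°  [NU∥HJ, corresponding at U]

∠DUN = 35°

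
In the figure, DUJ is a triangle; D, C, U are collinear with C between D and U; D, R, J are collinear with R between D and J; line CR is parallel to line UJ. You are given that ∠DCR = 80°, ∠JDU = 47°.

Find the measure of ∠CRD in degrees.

∠CRD = 53°

1. ∠DUJ = 80°  [CR∥UJ, corresponding at C]
2. ∠DJU = 53°  [△DUJ]
3. ∠CRD = 53°  [CR∥UJ, corresponding at R]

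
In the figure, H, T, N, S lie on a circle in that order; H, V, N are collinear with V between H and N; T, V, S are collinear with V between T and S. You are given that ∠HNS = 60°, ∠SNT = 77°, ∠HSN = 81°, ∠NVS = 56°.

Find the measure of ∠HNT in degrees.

1. ∠HTS = 60°  [same arc HS]
2. ∠HTN = 99°  [cyclic HTNS, opposite ∠T+∠S]
3. ∠HVT = 56°  [vertical angles at V]
4. ∠NHT = 64°  [△HVT]
5. ∠HNT = 17°  [△HTN]

∠HNT = 17°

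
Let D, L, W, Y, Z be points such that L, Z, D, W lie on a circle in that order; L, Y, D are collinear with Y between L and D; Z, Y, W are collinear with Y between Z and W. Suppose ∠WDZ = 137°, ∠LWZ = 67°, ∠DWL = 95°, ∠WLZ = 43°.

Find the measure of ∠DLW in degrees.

∠DLW = 15°

1. ∠LZW = 70°  [△LZW]
2. ∠LDW = 70°  [same arc LW]
3. ∠DLW = 15°  [△LDW]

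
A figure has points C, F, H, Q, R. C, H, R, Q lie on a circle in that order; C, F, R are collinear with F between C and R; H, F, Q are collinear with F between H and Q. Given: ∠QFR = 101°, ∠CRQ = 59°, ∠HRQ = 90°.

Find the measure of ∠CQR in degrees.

1. ∠HQR = 20°  [△RFQ]
2. ∠QHR = 70°  [△HRQ]
3. ∠QCR = 70°  [same arc RQ]
4. ∠CQR = 51°  [△CRQ]

∠CQR = 51°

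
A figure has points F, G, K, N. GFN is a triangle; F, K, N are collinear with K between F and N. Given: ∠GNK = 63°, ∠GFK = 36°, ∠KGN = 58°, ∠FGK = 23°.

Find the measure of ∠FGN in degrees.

∠FGN = 81°

1. ∠FNG = 63°  [K on ray NF]
2. ∠GFN = 36°  [K on ray FN]
3. ∠FGN = 81°  [△GFN]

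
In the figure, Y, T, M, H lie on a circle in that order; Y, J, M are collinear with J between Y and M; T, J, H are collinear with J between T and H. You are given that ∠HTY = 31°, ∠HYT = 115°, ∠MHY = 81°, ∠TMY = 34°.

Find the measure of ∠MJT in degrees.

1. ∠HMY = 31°  [same arc YH]
2. ∠THY = 34°  [△YTH]
3. ∠HYM = 68°  [△YMH]
4. ∠HJY = 78°  [△YJH]
5. ∠MJT = 78°  [vertical angles at J]

∠MJT = 78°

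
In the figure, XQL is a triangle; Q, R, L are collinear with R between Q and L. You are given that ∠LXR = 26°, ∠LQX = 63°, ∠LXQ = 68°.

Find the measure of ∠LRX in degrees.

1. ∠QLX = 49°  [△XQL]
2. ∠RLX = 49°  [R on ray LQ]
3. ∠LRX = 105°  [△XRL]

∠LRX = 105°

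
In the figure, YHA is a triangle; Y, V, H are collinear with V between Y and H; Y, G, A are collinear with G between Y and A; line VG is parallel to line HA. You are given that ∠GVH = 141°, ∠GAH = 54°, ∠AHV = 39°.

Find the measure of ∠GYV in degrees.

∠GYV = 87°

1. ∠HAY = 54°  [G on ray AY]
2. ∠AHY = 39°  [V on ray HY]
3. ∠AYH = 87°  [△YHA]
4. ∠GYV = 87°  [V on YH, G on YA]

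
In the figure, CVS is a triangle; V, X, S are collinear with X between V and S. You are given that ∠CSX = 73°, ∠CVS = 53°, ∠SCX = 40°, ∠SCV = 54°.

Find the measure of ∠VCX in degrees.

1. ∠CXS = 67°  [△CXS]
2. ∠CVX = 53°  [X on ray VS]
3. ∠CXV = 113°  [linear pair at X on VS]
4. ∠VCX = 14°  [△CVX]

∠VCX = 14°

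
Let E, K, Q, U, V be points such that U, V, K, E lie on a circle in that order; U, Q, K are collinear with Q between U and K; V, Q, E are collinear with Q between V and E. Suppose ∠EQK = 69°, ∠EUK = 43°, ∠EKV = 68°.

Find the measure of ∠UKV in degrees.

∠UKV = 26°

1. ∠UQV = 69°  [vertical angles at Q]
2. ∠EVK = 43°  [same arc KE]
3. ∠KQV = 111°  [linear pair at Q on UK]
4. ∠UKV = 26°  [△VQK]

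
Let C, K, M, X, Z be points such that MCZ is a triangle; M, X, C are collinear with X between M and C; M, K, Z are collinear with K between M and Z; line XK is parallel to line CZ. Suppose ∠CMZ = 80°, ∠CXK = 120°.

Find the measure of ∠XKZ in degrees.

∠XKZ = 140°

1. ∠KMX = 80°  [X on MC, K on MZ]
2. ∠KXM = 60°  [linear pair at X on MC]
3. ∠MKX = 40°  [△MXK]
4. ∠XKZ = 140°  [linear pair at K on MZ]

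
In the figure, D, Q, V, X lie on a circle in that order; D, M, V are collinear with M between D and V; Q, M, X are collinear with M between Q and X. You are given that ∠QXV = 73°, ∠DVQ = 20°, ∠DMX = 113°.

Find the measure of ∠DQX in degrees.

∠DQX = 40°

1. ∠QDV = 73°  [same arc QV]
2. ∠QMV = 113°  [vertical angles at M]
3. ∠DMQ = 67°  [linear pair at M on DV]
4. ∠DQX = 40°  [△DMQ]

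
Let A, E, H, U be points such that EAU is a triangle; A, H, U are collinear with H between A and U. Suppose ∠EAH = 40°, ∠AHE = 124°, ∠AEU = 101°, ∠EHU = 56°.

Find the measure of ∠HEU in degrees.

1. ∠EAU = 40°  [H on ray AU]
2. ∠AUE = 39°  [△EAU]
3. ∠EUH = 39°  [H on ray UA]
4. ∠HEU = 85°  [△EHU]

∠HEU = 85°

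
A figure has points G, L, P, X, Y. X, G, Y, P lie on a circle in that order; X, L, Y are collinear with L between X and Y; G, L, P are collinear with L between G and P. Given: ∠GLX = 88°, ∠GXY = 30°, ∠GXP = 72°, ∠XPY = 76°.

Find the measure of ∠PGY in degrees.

1. ∠GPY = 30°  [same arc GY]
2. ∠GYP = 108°  [cyclic XGYP, opposite ∠X+∠Y]
3. ∠PGY = 42°  [△GYP]

∠PGY = 42°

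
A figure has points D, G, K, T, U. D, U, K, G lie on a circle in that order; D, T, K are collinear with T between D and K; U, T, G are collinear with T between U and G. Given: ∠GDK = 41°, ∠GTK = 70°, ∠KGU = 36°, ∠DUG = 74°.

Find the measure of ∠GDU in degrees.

∠GDU = 77°

1. ∠GUK = 41°  [same arc KG]
2. ∠GKU = 103°  [△UKG]
3. ∠GDU = 77°  [cyclic DUKG, opposite ∠D+∠K]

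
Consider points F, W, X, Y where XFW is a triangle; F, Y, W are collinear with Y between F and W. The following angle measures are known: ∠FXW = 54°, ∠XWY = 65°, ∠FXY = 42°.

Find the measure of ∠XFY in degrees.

1. ∠FWX = 65°  [Y on ray WF]
2. ∠WFX = 61°  [△XFW]
3. ∠XFY = 61°  [Y on ray FW]

∠XFY = 61°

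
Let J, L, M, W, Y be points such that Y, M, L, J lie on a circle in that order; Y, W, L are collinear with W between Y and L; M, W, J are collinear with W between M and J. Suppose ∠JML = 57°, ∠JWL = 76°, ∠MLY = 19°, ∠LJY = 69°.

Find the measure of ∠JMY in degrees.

1. ∠JYL = 57°  [same arc LJ]
2. ∠JLY = 54°  [△YLJ]
3. ∠JMY = 54°  [same arc YJ]

∠JMY = 54°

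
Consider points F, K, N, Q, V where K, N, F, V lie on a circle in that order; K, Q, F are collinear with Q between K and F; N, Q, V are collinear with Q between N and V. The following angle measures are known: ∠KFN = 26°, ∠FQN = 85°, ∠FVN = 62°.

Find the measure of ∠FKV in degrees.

1. ∠KVN = 26°  [same arc KN]
2. ∠KQV = 85°  [vertical angles at Q]
3. ∠FKV = 69°  [△KQV]

∠FKV = 69°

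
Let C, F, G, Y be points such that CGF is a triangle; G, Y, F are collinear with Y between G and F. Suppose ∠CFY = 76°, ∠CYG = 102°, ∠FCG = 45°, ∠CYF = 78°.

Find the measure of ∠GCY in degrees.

∠GCY = 19°

1. ∠CFG = 76°  [Y on ray FG]
2. ∠CGF = 59°  [△CGF]
3. ∠CGY = 59°  [Y on ray GF]
4. ∠GCY = 19°  [△CGY]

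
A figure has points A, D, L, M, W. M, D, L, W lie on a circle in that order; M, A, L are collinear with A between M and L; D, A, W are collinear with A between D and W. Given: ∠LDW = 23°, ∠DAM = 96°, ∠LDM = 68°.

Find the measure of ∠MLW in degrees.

1. ∠LMW = 23°  [same arc LW]
2. ∠LWM = 112°  [cyclic MDLW, opposite ∠D+∠W]
3. ∠MLW = 45°  [△MLW]

∠MLW = 45°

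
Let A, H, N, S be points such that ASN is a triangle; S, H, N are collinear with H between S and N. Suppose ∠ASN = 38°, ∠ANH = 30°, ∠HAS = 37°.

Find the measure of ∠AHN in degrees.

1. ∠ASH = 38°  [H on ray SN]
2. ∠AHS = 105°  [△ASH]
3. ∠AHN = 75°  [linear pair at H on SN]

∠AHN = 75°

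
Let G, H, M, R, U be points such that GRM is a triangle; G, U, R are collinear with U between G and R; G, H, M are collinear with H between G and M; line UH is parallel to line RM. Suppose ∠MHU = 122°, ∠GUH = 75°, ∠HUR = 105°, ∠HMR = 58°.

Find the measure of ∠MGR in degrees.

∠MGR = 47°

1. ∠GHU = 58°  [linear pair at H on GM]
2. ∠HGU = 47°  [△GUH]
3. ∠MGR = 47°  [U on GR, H on GM]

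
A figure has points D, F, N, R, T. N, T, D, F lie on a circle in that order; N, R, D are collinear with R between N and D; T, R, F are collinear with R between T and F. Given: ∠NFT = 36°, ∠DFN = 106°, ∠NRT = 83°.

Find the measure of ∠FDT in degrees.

1. ∠NDT = 36°  [same arc NT]
2. ∠DTN = 74°  [cyclic NTDF, opposite ∠T+∠F]
3. ∠DRT = 97°  [linear pair at R on ND]
4. ∠DNT = 70°  [△NTD]
5. ∠DTF = 47°  [△TRD]
6. ∠DFT = 70°  [same arc TD]
7. ∠FDT = 63°  [△TDF]

∠FDT = 63°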